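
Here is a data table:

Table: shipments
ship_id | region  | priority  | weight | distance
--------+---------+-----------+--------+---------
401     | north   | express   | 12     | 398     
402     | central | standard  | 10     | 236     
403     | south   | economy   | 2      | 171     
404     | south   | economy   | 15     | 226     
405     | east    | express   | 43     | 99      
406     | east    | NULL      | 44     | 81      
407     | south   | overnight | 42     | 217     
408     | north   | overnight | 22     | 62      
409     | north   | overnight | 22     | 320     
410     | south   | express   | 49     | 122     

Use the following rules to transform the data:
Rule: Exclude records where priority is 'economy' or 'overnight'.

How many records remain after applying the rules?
5

Step 1: Count records to exclude
  - 2 (economy) + 3 (overnight) = 5 records
Step 2: Total records: 10
Step 3: Remaining = 10 - 5 = 5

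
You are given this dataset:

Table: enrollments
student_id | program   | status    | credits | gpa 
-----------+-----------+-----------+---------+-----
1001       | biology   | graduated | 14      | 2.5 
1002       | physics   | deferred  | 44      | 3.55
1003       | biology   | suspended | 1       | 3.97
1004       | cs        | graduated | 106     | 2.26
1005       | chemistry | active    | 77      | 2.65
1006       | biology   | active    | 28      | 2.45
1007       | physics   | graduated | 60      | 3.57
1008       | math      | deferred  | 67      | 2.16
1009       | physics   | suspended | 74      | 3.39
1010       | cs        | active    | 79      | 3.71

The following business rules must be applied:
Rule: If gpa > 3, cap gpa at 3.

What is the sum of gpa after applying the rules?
27.02

Step 1: 5 records have gpa > 3
Step 2: These records originally summed to 18.19
Step 3: After capping: 5 × 3 = 15
Step 4: Unaffected records sum: 12.02
Step 5: Final sum = 15 + 12.02 = 27.02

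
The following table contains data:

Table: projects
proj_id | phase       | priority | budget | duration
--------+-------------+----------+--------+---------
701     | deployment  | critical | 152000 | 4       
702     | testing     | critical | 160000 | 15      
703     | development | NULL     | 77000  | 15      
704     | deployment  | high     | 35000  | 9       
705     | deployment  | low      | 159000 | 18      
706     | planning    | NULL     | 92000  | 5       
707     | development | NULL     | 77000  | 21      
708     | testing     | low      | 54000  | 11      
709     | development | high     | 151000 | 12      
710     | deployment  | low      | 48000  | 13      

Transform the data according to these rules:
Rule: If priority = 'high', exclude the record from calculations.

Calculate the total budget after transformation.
819000

Step 1: Identify records where priority = 'high'
Step 2: The excluded records sum to 186000
Step 3: Original total budget = 1005000
Step 4: Remaining total = 1005000 - 186000 = 819000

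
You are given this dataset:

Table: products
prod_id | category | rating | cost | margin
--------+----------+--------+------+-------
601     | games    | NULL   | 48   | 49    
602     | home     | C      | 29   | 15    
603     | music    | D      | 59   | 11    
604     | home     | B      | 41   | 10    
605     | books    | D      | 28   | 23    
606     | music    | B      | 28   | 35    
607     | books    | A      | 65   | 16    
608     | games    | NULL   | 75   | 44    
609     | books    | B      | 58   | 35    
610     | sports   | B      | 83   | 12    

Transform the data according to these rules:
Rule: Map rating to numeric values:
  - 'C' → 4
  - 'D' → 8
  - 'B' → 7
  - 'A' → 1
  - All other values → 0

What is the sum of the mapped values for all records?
49

Step 1: Apply mapping to each record
Step 2: Count by status:
  'C': 1 records × 4 = 4
  'D': 2 records × 8 = 16
  'B': 4 records × 7 = 28
  'A': 1 records × 1 = 1
Step 3: Sum all mapped values = 49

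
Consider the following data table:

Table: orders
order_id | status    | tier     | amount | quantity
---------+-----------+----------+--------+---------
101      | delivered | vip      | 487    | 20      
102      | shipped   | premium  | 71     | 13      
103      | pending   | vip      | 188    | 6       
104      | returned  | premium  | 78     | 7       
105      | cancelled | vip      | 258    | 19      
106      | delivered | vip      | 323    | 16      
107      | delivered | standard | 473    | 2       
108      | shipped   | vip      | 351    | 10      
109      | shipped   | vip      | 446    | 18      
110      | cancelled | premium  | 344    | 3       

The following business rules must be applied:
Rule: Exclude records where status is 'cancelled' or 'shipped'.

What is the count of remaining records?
5

Step 1: Count records to exclude
  - 2 (cancelled) + 3 (shipped) = 5 records
Step 2: Total records: 10
Step 3: Remaining = 10 - 5 = 5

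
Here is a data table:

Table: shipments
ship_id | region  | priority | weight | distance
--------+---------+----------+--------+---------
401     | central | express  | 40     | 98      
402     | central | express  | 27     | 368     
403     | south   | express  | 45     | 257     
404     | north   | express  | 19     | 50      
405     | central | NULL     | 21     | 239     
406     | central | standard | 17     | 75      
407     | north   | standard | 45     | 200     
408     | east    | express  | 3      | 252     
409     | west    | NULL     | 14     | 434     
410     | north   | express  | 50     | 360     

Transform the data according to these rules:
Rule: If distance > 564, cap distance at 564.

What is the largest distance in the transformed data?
434

Step 1: Original maximum distance = 434
Step 2: Check cap of 564 against maximum
Step 3: No records exceed the cap (max 434 <= cap 564), so no capping applies
Step 4: Maximum after transformation = 434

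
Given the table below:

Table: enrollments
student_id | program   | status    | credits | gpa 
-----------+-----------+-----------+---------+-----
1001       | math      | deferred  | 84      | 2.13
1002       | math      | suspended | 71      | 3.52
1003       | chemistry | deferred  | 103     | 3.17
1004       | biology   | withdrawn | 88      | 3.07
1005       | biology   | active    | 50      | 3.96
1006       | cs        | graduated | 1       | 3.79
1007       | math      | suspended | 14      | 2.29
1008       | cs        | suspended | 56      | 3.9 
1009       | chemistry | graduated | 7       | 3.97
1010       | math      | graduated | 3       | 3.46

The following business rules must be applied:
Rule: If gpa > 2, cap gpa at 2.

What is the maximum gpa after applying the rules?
2

Step 1: Original maximum gpa = 3.97
Step 2: Apply cap at 2
Step 3: 10 records had gpa > 2 and were capped
Step 4: Maximum after transformation = 2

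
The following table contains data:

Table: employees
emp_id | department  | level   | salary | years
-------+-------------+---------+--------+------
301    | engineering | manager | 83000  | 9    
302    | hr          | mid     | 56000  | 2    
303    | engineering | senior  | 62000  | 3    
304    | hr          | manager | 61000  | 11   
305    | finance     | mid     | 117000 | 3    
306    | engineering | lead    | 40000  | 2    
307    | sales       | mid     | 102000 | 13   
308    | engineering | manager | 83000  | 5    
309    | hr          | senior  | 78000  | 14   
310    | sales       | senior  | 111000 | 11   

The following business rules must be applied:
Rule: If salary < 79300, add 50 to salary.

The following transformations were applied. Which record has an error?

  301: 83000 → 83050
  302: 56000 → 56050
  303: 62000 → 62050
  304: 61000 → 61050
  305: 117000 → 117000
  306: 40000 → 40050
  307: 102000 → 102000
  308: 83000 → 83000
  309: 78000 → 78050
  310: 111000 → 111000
Record 301 has an error. The correct transformed value should be 83000, not 83050.

Step 1: Check each record against the rule
Step 2: Record 301 has salary = 83000
Step 3: Since 83000 >= 79300, the bonus should not have been applied
Step 4: Correct value = 83000, but claimed value = 83050
Conclusion: Record 301 has the error.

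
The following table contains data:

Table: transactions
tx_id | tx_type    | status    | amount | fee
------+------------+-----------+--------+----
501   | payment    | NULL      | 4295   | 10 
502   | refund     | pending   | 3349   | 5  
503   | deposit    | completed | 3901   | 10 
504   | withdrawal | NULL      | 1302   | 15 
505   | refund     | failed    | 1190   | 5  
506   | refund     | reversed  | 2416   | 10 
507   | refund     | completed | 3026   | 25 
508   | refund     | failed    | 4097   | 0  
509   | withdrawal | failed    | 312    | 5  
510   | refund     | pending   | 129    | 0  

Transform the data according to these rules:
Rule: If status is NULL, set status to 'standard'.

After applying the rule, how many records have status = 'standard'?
2

Step 1: Count records where status IS NULL
Step 2: Found 2 records with NULL status
Step 3: These records will have status set to 'standard'
Step 4: Records already having status = 'standard': 0
Step 5: Answer: 2 + 0 = 2 records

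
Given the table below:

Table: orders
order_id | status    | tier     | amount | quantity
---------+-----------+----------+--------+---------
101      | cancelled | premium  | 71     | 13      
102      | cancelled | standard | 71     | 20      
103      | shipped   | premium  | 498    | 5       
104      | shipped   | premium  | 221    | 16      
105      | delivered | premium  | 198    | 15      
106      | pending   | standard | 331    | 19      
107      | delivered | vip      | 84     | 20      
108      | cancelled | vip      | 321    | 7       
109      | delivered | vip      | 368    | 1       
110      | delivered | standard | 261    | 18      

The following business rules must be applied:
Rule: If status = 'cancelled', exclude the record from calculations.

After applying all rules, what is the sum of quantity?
94

Step 1: Identify records where status = 'cancelled'
Step 2: The excluded records sum to 40
Step 3: Original total quantity = 134
Step 4: Remaining total = 134 - 40 = 94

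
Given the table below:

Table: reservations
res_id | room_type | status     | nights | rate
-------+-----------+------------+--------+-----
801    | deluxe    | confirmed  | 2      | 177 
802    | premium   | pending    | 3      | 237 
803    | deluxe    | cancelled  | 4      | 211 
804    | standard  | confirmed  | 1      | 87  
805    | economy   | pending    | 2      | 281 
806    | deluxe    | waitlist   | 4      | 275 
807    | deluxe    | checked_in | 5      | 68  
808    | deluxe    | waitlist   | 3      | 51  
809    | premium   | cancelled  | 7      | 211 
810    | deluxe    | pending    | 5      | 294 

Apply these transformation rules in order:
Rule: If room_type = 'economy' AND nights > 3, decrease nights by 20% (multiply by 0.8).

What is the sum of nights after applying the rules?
36

Step 1: Find records where room_type = 'economy' AND nights > 3
Step 2: 0 records match, summing to 0
Step 3: After multiplier: 0 × 0.8 = 0.0
Step 4: Unaffected records sum: 36
Step 5: Final sum = 0.0 + 36 = 36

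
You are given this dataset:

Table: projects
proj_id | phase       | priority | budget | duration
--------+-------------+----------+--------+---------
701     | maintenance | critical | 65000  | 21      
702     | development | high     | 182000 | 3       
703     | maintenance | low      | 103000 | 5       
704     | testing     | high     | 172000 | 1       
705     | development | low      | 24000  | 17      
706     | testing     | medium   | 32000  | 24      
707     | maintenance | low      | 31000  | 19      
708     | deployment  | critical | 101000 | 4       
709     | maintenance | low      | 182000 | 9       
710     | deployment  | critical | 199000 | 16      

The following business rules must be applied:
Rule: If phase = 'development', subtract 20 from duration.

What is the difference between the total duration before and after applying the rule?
40

Step 1: Original sum of duration = 119
Step 2: 2 records have phase = 'development'
Step 3: Each affected record changes by -20
Step 4: Total change = 2 × -20 = -40
Step 5: New sum = 119 + -40 = 79
Step 6: Difference = |79 - 119| = 40
        (Sum decreased by 40)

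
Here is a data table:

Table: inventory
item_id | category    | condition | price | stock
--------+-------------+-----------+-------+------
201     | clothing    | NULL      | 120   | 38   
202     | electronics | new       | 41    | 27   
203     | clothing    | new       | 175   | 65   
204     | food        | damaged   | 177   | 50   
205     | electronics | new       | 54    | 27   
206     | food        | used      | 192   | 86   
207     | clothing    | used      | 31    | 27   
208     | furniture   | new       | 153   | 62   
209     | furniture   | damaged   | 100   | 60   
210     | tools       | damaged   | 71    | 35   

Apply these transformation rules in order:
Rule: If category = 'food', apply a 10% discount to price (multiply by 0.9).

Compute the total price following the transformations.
1077.1

Step 1: Records with category = 'food' have total price = 369
Step 2: Apply multiplier: 369 × 0.9 = 332.1
Step 3: Other records total: 745
Step 4: Final sum = 332.1 + 745 = 1077.1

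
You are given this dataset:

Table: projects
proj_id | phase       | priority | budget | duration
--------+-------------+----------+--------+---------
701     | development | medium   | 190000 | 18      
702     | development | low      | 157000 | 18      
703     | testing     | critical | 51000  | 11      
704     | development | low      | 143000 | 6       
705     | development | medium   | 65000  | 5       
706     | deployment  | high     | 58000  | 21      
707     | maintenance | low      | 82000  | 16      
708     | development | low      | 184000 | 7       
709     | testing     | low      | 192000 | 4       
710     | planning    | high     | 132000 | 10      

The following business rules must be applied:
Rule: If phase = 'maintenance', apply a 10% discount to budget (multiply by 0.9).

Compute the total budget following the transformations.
1245800.0

Step 1: Records with phase = 'maintenance' have total budget = 82000
Step 2: Apply multiplier: 82000 × 0.9 = 73800.0
Step 3: Other records total: 1172000
Step 4: Final sum = 73800.0 + 1172000 = 1245800.0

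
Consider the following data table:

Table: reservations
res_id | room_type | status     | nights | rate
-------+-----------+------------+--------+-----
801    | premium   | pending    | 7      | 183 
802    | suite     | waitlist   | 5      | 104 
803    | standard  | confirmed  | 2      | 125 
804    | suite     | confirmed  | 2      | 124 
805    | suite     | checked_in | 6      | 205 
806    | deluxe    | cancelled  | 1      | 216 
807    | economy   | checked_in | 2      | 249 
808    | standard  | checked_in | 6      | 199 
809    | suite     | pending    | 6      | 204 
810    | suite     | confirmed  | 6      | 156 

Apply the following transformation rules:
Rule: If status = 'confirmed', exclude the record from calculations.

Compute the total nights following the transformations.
33

Step 1: Identify records where status = 'confirmed'
Step 2: The excluded records sum to 10
Step 3: Original total nights = 43
Step 4: Remaining total = 43 - 10 = 33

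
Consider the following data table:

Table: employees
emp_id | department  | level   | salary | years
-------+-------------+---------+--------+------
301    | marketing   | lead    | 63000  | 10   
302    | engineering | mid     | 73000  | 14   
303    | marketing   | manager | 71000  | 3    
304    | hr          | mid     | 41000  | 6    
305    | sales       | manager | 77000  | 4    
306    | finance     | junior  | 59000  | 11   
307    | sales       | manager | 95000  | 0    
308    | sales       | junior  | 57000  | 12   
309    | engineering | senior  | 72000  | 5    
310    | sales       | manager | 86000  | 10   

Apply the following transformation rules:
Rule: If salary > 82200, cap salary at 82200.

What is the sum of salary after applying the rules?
677400

Step 1: 2 records have salary > 82200
Step 2: These records originally summed to 181000
Step 3: After capping: 2 × 82200 = 164400
Step 4: Unaffected records sum: 513000
Step 5: Final sum = 164400 + 513000 = 677400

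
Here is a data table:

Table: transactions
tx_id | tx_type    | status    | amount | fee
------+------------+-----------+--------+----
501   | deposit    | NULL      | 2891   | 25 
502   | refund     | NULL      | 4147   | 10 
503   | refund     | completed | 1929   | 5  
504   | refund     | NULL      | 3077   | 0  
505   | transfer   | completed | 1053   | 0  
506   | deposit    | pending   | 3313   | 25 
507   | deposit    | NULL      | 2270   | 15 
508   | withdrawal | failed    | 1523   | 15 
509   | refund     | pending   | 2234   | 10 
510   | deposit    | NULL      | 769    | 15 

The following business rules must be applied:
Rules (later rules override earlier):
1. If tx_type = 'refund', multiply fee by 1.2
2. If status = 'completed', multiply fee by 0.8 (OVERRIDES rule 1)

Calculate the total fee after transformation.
123.0

Step 1: Rule 2 takes priority for records with status = 'completed'
  - 2 records: 5 × 0.8 = 4.0
Step 2: Rule 1 applies to remaining records with tx_type = 'refund'
  - 3 records: 20 × 1.2 = 24.0
Step 3: Other records unchanged: 95
Step 4: Final sum = 4.0 + 24.0 + 95 = 123.0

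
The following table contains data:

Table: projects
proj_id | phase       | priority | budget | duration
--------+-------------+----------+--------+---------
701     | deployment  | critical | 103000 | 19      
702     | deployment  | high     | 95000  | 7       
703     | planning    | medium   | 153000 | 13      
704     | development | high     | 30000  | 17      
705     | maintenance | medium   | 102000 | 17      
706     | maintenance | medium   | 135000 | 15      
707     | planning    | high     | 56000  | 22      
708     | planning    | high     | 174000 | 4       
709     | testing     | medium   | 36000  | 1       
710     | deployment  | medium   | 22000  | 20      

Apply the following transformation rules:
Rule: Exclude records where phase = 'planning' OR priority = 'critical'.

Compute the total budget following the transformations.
420000

Step 1: Find records where phase = 'planning' OR priority = 'critical'
Step 2: 4 records match, summing to 486000
Step 3: Original sum: 906000
Step 4: Remaining sum = 906000 - 486000 = 420000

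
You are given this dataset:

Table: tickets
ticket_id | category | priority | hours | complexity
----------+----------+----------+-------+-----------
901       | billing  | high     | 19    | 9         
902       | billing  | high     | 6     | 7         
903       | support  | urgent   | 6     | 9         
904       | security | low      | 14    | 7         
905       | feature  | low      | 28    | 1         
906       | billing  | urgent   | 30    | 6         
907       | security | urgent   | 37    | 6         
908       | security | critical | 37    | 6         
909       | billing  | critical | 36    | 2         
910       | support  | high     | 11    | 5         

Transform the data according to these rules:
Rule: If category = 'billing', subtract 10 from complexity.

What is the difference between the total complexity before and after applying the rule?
40

Step 1: Original sum of complexity = 58
Step 2: 4 records have category = 'billing'
Step 3: Each affected record changes by -10
Step 4: Total change = 4 × -10 = -40
Step 5: New sum = 58 + -40 = 18
Step 6: Difference = |18 - 58| = 40
        (Sum decreased by 40)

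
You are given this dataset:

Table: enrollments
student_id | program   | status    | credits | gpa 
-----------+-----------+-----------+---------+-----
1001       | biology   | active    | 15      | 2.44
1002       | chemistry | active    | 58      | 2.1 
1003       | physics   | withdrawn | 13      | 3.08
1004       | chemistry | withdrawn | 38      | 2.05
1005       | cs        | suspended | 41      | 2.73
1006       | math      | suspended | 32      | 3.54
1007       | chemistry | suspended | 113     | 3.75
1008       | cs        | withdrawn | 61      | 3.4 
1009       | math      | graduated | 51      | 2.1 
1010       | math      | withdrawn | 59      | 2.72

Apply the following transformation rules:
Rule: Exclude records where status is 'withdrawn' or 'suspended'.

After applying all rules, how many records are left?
3

Step 1: Count records to exclude
  - 4 (withdrawn) + 3 (suspended) = 7 records
Step 2: Total records: 10
Step 3: Remaining = 10 - 7 = 3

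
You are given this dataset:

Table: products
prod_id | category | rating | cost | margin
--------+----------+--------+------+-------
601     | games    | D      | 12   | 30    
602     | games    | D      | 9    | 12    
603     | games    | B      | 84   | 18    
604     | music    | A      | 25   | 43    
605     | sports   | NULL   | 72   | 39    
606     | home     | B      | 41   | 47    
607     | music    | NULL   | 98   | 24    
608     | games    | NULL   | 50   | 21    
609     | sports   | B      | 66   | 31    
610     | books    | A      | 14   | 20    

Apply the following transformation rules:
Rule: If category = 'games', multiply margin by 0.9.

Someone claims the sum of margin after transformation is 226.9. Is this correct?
No, the correct result is 276.9.

Step 1: Calculate the correct sum after transformation
Step 2: Apply multiplier 0.9 to records where category = 'games'
Step 3: Correct result = 276.9
Step 4: Claimed result = 226.9
Step 5: 276.9 ≠ 226.9
Conclusion: The claimed result is incorrect. The correct answer is 276.9.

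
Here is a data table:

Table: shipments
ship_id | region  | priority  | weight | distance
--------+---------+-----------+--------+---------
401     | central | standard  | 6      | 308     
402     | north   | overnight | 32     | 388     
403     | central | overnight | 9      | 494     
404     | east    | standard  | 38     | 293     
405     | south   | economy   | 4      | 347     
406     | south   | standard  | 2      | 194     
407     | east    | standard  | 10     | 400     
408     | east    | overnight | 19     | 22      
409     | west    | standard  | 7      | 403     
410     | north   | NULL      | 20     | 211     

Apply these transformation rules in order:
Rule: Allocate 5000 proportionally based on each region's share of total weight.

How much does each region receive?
central: 510.2, east: 2278.91, north: 1768.71, south: 204.08, west: 238.1

Step 1: Calculate total weight = 147
Step 2: Calculate each region's proportion:
  central: 15/147 = 10.20% → 510.2
  east: 67/147 = 45.58% → 2278.91
  north: 52/147 = 35.37% → 1768.71
  south: 6/147 = 4.08% → 204.08
  west: 7/147 = 4.76% → 238.1
Step 3: Verify: sum of allocations ≈ 5000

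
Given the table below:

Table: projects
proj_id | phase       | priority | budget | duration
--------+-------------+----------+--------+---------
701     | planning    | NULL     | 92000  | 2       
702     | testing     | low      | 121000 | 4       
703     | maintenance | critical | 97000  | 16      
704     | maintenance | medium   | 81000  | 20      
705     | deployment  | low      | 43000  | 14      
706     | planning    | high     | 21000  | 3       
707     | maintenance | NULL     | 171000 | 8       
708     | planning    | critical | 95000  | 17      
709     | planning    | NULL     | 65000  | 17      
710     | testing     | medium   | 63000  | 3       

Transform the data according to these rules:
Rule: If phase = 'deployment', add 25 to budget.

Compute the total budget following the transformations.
849025

Step 1: Count records where phase = 'deployment': 1
Step 2: Total bonus added: 1 × 25 = 25
Step 3: Original sum of budget: 849000
Step 4: Final sum = 849000 + 25 = 849025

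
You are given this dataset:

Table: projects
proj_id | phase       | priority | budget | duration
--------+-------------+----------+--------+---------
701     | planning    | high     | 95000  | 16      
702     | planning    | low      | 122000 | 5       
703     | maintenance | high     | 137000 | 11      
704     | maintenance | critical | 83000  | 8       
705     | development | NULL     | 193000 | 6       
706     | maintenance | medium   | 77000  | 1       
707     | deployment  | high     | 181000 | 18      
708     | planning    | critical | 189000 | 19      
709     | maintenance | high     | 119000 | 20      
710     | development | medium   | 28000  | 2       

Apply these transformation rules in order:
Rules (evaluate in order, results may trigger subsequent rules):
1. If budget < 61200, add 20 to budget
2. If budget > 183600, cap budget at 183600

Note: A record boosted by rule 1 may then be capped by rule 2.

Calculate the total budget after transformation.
1209220

Step 1: Apply rule 1 to records with budget < 61200
  - 1 records get bonus of 20
  - Of these, 0 records then exceed 183600 and get capped
Step 2: Apply rule 2 to records with budget > 183600
  - 2 records (original) are capped
Step 3: Calculate final sum = 1209220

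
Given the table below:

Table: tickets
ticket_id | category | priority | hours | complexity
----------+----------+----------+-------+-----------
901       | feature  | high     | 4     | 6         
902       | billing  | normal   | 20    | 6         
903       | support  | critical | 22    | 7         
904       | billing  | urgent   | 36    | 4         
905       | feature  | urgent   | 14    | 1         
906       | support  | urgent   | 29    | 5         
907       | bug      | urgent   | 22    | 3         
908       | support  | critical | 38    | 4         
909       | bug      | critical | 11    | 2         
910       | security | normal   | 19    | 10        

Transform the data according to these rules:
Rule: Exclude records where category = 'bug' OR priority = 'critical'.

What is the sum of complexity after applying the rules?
32

Step 1: Find records where category = 'bug' OR priority = 'critical'
Step 2: 4 records match, summing to 16
Step 3: Original sum: 48
Step 4: Remaining sum = 48 - 16 = 32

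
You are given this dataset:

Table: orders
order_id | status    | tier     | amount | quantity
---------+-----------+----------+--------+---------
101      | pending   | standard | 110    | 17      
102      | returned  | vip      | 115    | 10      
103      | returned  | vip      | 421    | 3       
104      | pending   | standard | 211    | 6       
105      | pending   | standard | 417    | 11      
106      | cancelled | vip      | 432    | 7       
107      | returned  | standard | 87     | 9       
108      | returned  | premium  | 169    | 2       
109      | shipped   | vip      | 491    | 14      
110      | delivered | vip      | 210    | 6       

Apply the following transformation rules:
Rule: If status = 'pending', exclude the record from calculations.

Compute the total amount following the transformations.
1925

Step 1: Identify records where status = 'pending'
Step 2: The excluded records sum to 738
Step 3: Original total amount = 2663
Step 4: Remaining total = 2663 - 738 = 1925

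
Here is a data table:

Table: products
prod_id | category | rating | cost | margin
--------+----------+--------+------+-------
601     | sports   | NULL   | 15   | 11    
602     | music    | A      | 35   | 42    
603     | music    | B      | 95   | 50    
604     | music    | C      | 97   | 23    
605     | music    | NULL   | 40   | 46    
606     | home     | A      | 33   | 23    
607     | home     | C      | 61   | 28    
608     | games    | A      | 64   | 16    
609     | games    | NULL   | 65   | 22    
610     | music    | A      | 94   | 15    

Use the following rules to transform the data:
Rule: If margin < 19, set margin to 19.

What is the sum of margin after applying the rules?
291

Step 1: 3 records have margin < 19
Step 2: These records originally summed to 42
Step 3: After setting to minimum: 3 × 19 = 57
Step 4: Unaffected records sum: 234
Step 5: Final sum = 57 + 234 = 291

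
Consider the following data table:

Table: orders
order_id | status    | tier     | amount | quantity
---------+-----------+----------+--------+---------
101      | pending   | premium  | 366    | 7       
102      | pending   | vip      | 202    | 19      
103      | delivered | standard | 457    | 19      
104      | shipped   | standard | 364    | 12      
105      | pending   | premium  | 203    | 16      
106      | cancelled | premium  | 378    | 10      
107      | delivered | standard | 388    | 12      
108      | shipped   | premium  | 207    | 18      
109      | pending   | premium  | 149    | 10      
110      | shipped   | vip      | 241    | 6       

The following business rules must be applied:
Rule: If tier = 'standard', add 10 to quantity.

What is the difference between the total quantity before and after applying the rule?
30

Step 1: Original sum of quantity = 129
Step 2: 3 records have tier = 'standard'
Step 3: Each affected record changes by 10
Step 4: Total change = 3 × 10 = 30
Step 5: New sum = 129 + 30 = 159
Step 6: Difference = |159 - 129| = 30
        (Sum increased by 30)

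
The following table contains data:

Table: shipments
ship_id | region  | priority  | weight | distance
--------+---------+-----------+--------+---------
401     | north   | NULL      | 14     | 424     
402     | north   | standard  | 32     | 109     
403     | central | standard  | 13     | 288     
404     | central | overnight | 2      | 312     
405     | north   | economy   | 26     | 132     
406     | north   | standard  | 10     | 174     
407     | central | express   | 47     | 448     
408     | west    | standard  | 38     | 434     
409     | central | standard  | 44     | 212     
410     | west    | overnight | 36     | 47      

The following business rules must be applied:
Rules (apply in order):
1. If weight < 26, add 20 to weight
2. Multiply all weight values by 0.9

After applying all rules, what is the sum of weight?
307.8

Step 1: Apply Rule 1 - Add 20 to records with weight < 26
  - 4 records affected: 39 + (4 × 20) = 119
  - Unaffected records: 223
  - Sum after Rule 1: 342
Step 2: Apply Rule 2 - Multiply all by 0.9
  - 342 × 0.9 = 307.8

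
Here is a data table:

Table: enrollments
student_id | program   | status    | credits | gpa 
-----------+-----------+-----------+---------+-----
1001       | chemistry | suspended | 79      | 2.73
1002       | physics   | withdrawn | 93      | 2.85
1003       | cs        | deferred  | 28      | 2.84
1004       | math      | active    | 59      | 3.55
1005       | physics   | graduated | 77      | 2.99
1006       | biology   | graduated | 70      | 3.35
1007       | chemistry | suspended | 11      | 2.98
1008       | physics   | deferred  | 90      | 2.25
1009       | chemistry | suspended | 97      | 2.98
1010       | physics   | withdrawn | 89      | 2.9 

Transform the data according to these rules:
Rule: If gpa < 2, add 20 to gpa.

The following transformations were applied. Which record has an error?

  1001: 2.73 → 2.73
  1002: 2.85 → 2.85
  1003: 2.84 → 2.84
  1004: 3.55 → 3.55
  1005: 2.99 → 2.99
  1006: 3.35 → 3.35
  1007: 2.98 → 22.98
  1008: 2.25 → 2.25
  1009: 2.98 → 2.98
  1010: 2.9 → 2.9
Record 1007 has an error. The correct transformed value should be 2.98, not 22.98.

Step 1: Check each record against the rule
Step 2: Record 1007 has gpa = 2.98
Step 3: Since 2.98 >= 2, the bonus should not have been applied
Step 4: Correct value = 2.98, but claimed value = 22.98
Conclusion: Record 1007 has the error.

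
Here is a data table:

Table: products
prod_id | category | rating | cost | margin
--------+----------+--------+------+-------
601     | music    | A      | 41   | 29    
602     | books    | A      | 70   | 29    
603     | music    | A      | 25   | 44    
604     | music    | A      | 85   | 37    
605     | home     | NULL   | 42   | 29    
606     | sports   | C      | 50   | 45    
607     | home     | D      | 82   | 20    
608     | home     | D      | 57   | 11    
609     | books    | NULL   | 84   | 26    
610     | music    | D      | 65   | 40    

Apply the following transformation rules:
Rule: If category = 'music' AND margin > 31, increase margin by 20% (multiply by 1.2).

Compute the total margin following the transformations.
334.2

Step 1: Find records where category = 'music' AND margin > 31
Step 2: 3 records match, summing to 121
Step 3: After multiplier: 121 × 1.2 = 145.2
Step 4: Unaffected records sum: 189
Step 5: Final sum = 145.2 + 189 = 334.2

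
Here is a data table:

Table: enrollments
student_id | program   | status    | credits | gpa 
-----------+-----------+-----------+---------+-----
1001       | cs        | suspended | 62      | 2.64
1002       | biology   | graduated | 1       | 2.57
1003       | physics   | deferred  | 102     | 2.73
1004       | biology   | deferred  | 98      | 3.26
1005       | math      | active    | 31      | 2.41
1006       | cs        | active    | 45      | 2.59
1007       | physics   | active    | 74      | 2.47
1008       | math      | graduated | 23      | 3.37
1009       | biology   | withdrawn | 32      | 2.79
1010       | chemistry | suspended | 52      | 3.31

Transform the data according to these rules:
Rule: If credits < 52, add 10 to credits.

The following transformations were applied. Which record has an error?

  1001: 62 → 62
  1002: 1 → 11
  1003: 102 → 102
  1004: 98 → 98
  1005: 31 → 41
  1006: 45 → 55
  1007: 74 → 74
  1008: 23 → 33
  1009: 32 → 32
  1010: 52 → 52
Record 1009 has an error. The correct transformed value should be 42, not 32.

Step 1: Check each record against the rule
Step 2: Record 1009 has credits = 32
Step 3: Since 32 < 52, the bonus should have been applied
Step 4: Correct value = 42, but claimed value = 32
Conclusion: Record 1009 has the error.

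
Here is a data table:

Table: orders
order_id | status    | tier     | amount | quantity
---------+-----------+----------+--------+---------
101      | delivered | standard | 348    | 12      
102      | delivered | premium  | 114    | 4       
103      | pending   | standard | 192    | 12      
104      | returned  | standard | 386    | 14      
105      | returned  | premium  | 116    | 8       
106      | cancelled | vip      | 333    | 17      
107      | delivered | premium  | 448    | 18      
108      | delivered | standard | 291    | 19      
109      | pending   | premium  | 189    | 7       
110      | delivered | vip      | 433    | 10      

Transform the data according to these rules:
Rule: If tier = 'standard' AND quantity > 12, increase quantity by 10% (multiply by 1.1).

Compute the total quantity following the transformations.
124.3

Step 1: Find records where tier = 'standard' AND quantity > 12
Step 2: 2 records match, summing to 33
Step 3: After multiplier: 33 × 1.1 = 36.3
Step 4: Unaffected records sum: 88
Step 5: Final sum = 36.3 + 88 = 124.3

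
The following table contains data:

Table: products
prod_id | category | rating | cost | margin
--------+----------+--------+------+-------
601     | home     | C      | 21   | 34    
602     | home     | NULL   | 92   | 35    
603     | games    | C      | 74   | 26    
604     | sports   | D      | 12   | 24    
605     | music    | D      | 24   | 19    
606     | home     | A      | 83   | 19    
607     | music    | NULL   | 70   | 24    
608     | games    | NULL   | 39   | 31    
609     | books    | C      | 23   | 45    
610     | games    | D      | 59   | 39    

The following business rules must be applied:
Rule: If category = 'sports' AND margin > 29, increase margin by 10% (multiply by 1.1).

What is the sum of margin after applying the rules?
296

Step 1: Find records where category = 'sports' AND margin > 29
Step 2: 0 records match, summing to 0
Step 3: After multiplier: 0 × 1.1 = 0.0
Step 4: Unaffected records sum: 296
Step 5: Final sum = 0.0 + 296 = 296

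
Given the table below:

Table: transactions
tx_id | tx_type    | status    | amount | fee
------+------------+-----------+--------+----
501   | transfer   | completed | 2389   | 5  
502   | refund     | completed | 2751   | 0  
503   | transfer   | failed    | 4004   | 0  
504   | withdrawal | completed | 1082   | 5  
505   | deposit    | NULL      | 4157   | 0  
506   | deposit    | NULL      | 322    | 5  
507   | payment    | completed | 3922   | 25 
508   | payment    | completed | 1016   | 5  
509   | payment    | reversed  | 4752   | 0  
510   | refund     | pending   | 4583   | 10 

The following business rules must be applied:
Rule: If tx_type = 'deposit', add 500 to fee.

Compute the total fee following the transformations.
1055

Step 1: Count records where tx_type = 'deposit': 2
Step 2: Total bonus added: 2 × 500 = 1000
Step 3: Original sum of fee: 55
Step 4: Final sum = 55 + 1000 = 1055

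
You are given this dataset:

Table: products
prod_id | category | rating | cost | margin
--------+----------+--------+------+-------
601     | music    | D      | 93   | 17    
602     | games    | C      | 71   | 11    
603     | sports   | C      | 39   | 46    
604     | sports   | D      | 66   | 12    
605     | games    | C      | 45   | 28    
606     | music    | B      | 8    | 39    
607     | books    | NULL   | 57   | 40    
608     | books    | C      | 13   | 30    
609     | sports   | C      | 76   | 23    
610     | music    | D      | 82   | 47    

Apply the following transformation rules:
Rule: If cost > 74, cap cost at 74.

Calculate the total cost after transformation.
521

Step 1: 3 records have cost > 74
Step 2: These records originally summed to 251
Step 3: After capping: 3 × 74 = 222
Step 4: Unaffected records sum: 299
Step 5: Final sum = 222 + 299 = 521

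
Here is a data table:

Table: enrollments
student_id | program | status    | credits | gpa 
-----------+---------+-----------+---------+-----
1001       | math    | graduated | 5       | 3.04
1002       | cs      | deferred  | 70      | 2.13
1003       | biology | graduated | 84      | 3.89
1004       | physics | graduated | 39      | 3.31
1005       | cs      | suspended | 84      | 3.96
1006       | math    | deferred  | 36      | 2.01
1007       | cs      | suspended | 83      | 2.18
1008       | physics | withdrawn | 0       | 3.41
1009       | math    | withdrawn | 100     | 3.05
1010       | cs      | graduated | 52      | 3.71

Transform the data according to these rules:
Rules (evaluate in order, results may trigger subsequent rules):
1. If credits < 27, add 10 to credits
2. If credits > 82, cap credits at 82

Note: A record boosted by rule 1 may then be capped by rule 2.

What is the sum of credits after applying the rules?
550

Step 1: Apply rule 1 to records with credits < 27
  - 2 records get bonus of 10
  - Of these, 0 records then exceed 82 and get capped
Step 2: Apply rule 2 to records with credits > 82
  - 4 records (original) are capped
Step 3: Calculate final sum = 550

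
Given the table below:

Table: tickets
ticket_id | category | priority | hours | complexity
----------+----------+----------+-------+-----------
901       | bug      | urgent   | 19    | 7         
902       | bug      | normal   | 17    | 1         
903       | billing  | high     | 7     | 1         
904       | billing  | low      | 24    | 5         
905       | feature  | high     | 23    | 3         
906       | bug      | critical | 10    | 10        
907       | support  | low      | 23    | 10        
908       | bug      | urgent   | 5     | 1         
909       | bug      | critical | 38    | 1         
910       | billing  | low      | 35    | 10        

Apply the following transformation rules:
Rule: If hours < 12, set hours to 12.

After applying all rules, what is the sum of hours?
215

Step 1: 3 records have hours < 12
Step 2: These records originally summed to 22
Step 3: After setting to minimum: 3 × 12 = 36
Step 4: Unaffected records sum: 179
Step 5: Final sum = 36 + 179 = 215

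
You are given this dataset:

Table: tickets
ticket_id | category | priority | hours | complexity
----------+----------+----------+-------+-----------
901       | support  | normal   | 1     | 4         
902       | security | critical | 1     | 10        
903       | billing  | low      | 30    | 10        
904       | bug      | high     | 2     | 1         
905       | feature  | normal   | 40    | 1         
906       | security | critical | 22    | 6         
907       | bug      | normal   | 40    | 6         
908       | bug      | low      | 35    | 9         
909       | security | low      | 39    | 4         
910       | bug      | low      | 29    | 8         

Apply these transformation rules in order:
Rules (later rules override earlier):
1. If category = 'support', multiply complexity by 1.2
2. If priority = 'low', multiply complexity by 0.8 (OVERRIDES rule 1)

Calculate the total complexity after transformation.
53.6

Step 1: Rule 2 takes priority for records with priority = 'low'
  - 4 records: 31 × 0.8 = 24.8
Step 2: Rule 1 applies to remaining records with category = 'support'
  - 1 records: 4 × 1.2 = 4.8
Step 3: Other records unchanged: 24
Step 4: Final sum = 24.8 + 4.8 + 24 = 53.6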